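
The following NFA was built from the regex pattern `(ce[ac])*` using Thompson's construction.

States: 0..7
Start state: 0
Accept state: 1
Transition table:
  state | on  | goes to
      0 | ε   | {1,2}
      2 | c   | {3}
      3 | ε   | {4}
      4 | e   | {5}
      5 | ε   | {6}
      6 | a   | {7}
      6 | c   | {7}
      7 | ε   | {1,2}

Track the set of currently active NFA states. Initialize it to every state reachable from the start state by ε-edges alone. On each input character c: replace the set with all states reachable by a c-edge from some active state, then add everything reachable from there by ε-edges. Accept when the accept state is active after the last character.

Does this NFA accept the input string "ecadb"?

Answer: REJECT

Steps:
start: ε-closure({0}) = {0,1,2}
'e' @ 1: {}  — dead — no transitions
rest 'cadb' ignored (set empty)
after full input: {}  (accept=1 not in)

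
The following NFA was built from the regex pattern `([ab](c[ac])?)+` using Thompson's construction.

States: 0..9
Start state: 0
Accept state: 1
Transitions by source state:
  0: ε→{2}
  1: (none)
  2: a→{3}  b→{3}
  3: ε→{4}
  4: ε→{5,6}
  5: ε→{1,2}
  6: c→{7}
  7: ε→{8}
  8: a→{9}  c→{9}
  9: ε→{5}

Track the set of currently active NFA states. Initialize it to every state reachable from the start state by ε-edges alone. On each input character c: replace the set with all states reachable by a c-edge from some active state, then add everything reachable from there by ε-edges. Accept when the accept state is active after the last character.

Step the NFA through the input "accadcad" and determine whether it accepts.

Answer: REJECT

Steps:
initial (ε-close {0}): {0,2}
'a' @ 1: {1,2,3,4,5,6}  (accept∈set)
'c' @ 2: {7,8}
'c' @ 3: {1,2,5,9}  (accept∈set)
'a' @ 4: {1,2,3,4,5,6}  (accept∈set)
'd' @ 5: {}  — no active states
rest 'cad' ignored (set empty)
after full input: {}  (accept=1 not in)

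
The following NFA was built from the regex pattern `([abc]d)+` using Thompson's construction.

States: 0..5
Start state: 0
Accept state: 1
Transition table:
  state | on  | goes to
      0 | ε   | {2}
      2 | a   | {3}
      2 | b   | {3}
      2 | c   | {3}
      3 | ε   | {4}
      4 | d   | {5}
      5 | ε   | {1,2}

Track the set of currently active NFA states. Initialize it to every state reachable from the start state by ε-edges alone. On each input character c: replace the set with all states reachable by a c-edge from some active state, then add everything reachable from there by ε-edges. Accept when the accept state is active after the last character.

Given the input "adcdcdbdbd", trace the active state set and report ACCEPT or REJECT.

initial (ε-close {0}): {0,2}
'a' @ 1: {3,4}
'd' @ 2: {1,2,5}  [accepting]
'c' @ 3: {3,4}
'd' @ 4: {1,2,5}  [accepting]
'c' @ 5: {3,4}
'd' @ 6: {1,2,5}  [accepting]
'b' @ 7: {3,4}
'd' @ 8: {1,2,5}  [accepting]
'b' @ 9: {3,4}
'd' @ 10: {1,2,5}  [accepting]
after full input: {1,2,5}  (accept=1 in)

Answer: ACCEPT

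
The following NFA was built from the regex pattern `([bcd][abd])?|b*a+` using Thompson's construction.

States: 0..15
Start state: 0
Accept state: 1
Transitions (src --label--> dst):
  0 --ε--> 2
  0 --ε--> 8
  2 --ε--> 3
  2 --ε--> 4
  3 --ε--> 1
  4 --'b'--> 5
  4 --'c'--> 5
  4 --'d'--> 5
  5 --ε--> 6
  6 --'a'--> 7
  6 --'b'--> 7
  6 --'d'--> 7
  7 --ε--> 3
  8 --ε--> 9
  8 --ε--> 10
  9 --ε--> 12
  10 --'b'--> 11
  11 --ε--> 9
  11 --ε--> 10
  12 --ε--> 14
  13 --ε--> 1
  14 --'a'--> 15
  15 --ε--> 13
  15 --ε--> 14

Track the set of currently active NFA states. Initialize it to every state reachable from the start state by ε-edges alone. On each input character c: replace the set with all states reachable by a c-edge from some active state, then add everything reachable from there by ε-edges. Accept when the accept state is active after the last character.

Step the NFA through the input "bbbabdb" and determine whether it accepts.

Answer: REJECT

Trace:
start: ε-closure({0}) = {0,1,2,3,4,8,9,10,12,14}
'b' @ 1: {5,6,9,10,11,12,14}
'b' @ 2: {1,3,7,9,10,11,12,14}  ✓accept
'b' @ 3: {9,10,11,12,14}
'a' @ 4: {1,13,14,15}  ✓accept
'b' @ 5: {}  — state set empty
rest 'db' ignored (set empty)
final: {}; accept 1 not in set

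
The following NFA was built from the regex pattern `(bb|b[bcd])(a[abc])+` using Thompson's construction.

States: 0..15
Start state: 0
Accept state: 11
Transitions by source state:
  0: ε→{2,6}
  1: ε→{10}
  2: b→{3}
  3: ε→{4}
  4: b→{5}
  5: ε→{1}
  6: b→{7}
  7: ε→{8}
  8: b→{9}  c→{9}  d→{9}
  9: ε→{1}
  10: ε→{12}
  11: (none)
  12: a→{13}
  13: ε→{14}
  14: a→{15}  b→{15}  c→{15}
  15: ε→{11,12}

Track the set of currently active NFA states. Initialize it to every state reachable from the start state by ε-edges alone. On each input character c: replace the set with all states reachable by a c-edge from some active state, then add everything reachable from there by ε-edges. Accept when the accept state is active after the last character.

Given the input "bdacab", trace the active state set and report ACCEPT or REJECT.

Answer: ACCEPT

Trace:
initial (ε-close {0}): {0,2,6}
'b' @ 1: {3,4,7,8}
'd' @ 2: {1,9,10,12}
'a' @ 3: {13,14}
'c' @ 4: {11,12,15}  [accepting]
'a' @ 5: {13,14}
'b' @ 6: {11,12,15}  [accepting]
end set {11,12,15} — state 11 in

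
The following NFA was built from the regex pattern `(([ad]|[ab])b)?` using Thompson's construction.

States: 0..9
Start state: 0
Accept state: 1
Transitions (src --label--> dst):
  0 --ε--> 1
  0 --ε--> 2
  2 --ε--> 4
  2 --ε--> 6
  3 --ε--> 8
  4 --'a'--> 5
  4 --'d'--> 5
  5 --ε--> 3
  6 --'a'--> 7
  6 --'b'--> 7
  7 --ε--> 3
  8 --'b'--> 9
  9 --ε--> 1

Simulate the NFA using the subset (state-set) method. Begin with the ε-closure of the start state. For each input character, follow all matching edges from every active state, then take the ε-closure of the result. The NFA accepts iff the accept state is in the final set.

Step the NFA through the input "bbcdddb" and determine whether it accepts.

Answer: REJECT

Steps:
initial (ε-close {0}): {0,1,2,4,6}
'b' @ 1: {3,7,8}
'b' @ 2: {1,9}  [accepting]
'c' @ 3: {}  — dead — no transitions
rest 'dddb' ignored (set empty)
end set {} — state 1 not in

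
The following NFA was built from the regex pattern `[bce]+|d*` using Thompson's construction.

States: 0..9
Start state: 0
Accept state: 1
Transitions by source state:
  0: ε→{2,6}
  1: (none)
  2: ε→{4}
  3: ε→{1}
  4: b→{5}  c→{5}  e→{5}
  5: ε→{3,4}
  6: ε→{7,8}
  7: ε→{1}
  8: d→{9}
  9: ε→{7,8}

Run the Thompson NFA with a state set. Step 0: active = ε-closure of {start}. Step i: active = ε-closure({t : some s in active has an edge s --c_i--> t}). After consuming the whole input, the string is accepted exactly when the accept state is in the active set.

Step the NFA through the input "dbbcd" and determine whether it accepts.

S₀ = ε-closure({0}) = {0,1,2,4,6,7,8}
'd' @ 1: {1,7,8,9}  ✓accept
'b' @ 2: {}  — no active states
rest 'bcd' ignored (set empty)
final: {}; accept 1 not in set

Answer: REJECT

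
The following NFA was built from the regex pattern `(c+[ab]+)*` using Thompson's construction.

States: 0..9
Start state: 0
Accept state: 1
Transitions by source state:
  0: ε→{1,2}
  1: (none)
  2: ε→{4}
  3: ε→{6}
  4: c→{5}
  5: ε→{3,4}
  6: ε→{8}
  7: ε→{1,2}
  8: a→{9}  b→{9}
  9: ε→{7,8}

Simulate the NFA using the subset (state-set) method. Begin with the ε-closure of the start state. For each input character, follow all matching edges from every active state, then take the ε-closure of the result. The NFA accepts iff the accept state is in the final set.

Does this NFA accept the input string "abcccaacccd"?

S₀ = ε-closure({0}) = {0,1,2,4}
'a' @ 1: {}  — state set empty
rest 'bcccaacccd' ignored (set empty)
final: {}; accept 1 not in set

Answer: REJECT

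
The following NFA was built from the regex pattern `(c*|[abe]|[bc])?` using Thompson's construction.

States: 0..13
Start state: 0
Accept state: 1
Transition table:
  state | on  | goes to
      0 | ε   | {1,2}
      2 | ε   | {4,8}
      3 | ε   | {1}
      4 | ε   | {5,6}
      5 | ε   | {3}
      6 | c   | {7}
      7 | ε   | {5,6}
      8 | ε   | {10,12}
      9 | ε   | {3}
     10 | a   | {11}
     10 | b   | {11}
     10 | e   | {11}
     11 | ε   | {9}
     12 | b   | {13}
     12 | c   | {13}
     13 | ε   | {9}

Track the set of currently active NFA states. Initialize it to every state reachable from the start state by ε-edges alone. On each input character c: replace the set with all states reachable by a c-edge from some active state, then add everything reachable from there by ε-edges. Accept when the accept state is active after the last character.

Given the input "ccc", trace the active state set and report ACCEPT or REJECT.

Answer: ACCEPT

Steps:
S₀ = ε-closure({0}) = {0,1,2,3,4,5,6,8,10,12}
'c' @ 1: {1,3,5,6,7,9,13}  ✓accept
'c' @ 2: {1,3,5,6,7}  ✓accept
'c' @ 3: {1,3,5,6,7}  ✓accept
final: {1,3,5,6,7}; accept 1 in set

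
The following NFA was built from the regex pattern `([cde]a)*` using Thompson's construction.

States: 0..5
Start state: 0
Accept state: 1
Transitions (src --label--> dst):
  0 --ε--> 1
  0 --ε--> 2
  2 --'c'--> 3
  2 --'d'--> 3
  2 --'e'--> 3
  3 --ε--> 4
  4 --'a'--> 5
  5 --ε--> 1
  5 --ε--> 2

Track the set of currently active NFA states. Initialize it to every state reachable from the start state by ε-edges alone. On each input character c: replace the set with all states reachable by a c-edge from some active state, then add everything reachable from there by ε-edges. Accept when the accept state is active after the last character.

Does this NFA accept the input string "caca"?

Answer: ACCEPT

Trace:
start: ε-closure({0}) = {0,1,2}
'c' @ 1: {3,4}
'a' @ 2: {1,2,5}  ✓accept
'c' @ 3: {3,4}
'a' @ 4: {1,2,5}  ✓accept
after full input: {1,2,5}  (accept=1 in)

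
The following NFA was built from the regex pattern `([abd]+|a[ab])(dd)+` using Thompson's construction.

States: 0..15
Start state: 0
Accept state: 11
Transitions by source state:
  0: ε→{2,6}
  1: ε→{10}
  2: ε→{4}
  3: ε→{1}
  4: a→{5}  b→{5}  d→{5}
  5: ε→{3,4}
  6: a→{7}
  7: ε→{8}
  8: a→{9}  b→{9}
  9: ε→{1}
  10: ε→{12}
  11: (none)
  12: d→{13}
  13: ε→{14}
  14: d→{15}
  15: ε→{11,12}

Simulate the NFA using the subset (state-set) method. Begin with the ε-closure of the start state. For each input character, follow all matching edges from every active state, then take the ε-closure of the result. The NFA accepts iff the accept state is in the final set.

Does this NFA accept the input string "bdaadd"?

S₀ = ε-closure({0}) = {0,2,4,6}
'b' @ 1: {1,3,4,5,10,12}
'd' @ 2: {1,3,4,5,10,12,13,14}
'a' @ 3: {1,3,4,5,10,12}
'a' @ 4: {1,3,4,5,10,12}
'd' @ 5: {1,3,4,5,10,12,13,14}
'd' @ 6: {1,3,4,5,10,11,12,13,14,15}  ✓accept
after full input: {1,3,4,5,10,11,12,13,14,15}  (accept=11 in)

Answer: ACCEPT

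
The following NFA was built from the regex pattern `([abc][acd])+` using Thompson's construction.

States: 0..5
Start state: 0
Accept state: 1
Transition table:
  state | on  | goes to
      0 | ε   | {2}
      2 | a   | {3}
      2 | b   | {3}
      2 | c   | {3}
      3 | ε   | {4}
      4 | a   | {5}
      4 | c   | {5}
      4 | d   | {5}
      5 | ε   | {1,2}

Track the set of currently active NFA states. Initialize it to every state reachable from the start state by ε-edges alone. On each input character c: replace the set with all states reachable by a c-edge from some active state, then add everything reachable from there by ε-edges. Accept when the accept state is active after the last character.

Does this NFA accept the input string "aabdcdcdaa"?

initial (ε-close {0}): {0,2}
'a' @ 1: {3,4}
'a' @ 2: {1,2,5}  (accept∈set)
'b' @ 3: {3,4}
'd' @ 4: {1,2,5}  (accept∈set)
'c' @ 5: {3,4}
'd' @ 6: {1,2,5}  (accept∈set)
'c' @ 7: {3,4}
'd' @ 8: {1,2,5}  (accept∈set)
'a' @ 9: {3,4}
'a' @ 10: {1,2,5}  (accept∈set)
end set {1,2,5} — state 1 in

Answer: ACCEPT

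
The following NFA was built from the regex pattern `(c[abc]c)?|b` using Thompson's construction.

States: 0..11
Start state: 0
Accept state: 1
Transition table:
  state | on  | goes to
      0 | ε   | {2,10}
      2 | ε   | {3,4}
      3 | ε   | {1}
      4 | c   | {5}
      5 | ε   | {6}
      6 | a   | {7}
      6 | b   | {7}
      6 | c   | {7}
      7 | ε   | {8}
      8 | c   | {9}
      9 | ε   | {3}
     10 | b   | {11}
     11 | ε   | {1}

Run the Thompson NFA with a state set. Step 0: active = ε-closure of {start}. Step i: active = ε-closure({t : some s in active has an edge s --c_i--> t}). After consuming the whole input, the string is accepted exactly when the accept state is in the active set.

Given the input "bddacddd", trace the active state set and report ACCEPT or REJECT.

Answer: REJECT

Steps:
start: ε-closure({0}) = {0,1,2,3,4,10}
'b' @ 1: {1,11}  [accepting]
'd' @ 2: {}  — state set empty
rest 'dacddd' ignored (set empty)
final: {}; accept 1 not in set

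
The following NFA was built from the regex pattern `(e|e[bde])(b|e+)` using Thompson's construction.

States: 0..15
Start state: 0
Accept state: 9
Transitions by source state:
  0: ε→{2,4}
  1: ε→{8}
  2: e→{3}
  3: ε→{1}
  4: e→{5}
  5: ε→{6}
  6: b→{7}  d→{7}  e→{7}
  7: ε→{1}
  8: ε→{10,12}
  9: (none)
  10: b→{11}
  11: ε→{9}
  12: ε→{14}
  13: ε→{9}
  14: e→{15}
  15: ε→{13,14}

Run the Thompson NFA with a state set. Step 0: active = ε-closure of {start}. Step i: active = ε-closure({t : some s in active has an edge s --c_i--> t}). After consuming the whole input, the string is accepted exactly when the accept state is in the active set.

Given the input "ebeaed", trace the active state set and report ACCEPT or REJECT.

start: ε-closure({0}) = {0,2,4}
'e' @ 1: {1,3,5,6,8,10,12,14}
'b' @ 2: {1,7,8,9,10,11,12,14}  (accept∈set)
'e' @ 3: {9,13,14,15}  (accept∈set)
'a' @ 4: {}  — no active states
rest 'ed' ignored (set empty)
final: {}; accept 9 not in set

Answer: REJECT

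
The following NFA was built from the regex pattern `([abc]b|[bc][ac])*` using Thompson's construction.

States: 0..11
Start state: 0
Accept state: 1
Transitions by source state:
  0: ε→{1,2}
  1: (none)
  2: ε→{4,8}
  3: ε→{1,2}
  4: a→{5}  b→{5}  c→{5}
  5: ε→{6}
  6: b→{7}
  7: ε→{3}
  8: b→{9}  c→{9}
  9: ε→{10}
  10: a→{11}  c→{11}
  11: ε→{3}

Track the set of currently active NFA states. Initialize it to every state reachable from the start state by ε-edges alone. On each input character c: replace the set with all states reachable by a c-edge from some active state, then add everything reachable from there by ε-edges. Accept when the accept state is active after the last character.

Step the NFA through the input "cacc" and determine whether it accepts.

initial (ε-close {0}): {0,1,2,4,8}
'c' @ 1: {5,6,9,10}
'a' @ 2: {1,2,3,4,8,11}  [accepting]
'c' @ 3: {5,6,9,10}
'c' @ 4: {1,2,3,4,8,11}  [accepting]
final: {1,2,3,4,8,11}; accept 1 in set

Answer: ACCEPT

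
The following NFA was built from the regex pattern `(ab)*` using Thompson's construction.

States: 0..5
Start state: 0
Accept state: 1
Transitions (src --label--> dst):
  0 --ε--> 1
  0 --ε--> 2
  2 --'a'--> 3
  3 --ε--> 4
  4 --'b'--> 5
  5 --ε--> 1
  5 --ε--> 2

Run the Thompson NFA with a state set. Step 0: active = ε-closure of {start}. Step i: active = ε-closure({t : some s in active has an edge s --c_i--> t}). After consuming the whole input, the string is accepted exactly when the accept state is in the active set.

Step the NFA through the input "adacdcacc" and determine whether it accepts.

Answer: REJECT

Trace:
start: ε-closure({0}) = {0,1,2}
'a' @ 1: {3,4}
'd' @ 2: {}  — no active states
rest 'acdcacc' ignored (set empty)
after full input: {}  (accept=1 not in)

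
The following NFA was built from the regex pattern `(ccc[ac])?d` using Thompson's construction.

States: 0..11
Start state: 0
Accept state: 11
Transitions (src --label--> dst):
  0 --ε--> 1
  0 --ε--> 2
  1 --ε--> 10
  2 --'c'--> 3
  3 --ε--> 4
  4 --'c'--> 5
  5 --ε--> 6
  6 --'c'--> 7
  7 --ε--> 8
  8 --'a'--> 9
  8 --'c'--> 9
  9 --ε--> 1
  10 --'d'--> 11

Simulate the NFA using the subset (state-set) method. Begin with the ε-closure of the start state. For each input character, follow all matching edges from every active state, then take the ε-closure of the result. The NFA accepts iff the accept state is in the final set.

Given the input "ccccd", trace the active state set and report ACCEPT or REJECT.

Answer: ACCEPT

Steps:
S₀ = ε-closure({0}) = {0,1,2,10}
'c' @ 1: {3,4}
'c' @ 2: {5,6}
'c' @ 3: {7,8}
'c' @ 4: {1,9,10}
'd' @ 5: {11}  ✓accept
final: {11}; accept 11 in set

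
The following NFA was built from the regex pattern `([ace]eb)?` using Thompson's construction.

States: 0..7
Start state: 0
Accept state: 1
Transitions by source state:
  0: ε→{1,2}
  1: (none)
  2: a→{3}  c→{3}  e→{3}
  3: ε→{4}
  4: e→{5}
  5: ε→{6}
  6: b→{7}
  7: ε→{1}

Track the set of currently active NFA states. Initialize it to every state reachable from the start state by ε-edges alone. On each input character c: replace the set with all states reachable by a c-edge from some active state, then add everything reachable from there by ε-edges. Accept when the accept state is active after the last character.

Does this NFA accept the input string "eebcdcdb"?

S₀ = ε-closure({0}) = {0,1,2}
'e' @ 1: {3,4}
'e' @ 2: {5,6}
'b' @ 3: {1,7}  (accept∈set)
'c' @ 4: {}  — state set empty
rest 'dcdb' ignored (set empty)
after full input: {}  (accept=1 not in)

Answer: REJECT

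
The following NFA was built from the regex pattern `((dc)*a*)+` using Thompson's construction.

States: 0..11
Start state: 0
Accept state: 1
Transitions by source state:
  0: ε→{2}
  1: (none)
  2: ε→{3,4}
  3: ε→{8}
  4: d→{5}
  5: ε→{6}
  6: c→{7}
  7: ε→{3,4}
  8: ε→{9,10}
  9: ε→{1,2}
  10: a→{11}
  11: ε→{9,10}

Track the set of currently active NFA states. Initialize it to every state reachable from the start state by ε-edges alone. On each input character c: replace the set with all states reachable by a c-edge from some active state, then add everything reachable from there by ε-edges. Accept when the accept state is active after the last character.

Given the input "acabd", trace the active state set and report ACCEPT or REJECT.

Answer: REJECT

Steps:
start: ε-closure({0}) = {0,1,2,3,4,8,9,10}
'a' @ 1: {1,2,3,4,8,9,10,11}  [accepting]
'c' @ 2: {}  — dead — no transitions
rest 'abd' ignored (set empty)
after full input: {}  (accept=1 not in)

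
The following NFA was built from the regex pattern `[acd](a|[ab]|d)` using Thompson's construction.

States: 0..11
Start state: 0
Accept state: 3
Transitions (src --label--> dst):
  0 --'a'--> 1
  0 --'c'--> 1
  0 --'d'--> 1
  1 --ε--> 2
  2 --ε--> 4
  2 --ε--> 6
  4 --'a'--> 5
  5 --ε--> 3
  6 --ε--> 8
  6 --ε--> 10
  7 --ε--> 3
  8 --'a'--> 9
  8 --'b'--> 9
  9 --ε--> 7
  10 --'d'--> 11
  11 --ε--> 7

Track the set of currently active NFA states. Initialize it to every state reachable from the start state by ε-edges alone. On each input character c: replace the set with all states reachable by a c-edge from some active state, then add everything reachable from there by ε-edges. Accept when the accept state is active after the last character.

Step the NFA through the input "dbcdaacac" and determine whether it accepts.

Answer: REJECT

Derivation:
initial (ε-close {0}): {0}
'd' @ 1: {1,2,4,6,8,10}
'b' @ 2: {3,7,9}  (accept∈set)
'c' @ 3: {}  — state set empty
rest 'daacac' ignored (set empty)
end set {} — state 3 not in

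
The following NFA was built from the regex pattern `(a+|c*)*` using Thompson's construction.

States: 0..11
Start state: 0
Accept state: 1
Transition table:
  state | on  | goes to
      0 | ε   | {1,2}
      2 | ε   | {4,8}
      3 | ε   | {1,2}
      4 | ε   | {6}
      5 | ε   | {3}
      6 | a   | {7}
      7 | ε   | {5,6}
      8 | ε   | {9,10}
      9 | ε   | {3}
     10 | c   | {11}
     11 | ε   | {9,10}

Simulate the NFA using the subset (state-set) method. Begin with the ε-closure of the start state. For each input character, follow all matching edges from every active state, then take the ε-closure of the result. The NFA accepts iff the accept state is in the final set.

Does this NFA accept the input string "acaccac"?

start: ε-closure({0}) = {0,1,2,3,4,6,8,9,10}
'a' @ 1: {1,2,3,4,5,6,7,8,9,10}  ✓accept
'c' @ 2: {1,2,3,4,6,8,9,10,11}  ✓accept
'a' @ 3: {1,2,3,4,5,6,7,8,9,10}  ✓accept
'c' @ 4: {1,2,3,4,6,8,9,10,11}  ✓accept
'c' @ 5: {1,2,3,4,6,8,9,10,11}  ✓accept
'a' @ 6: {1,2,3,4,5,6,7,8,9,10}  ✓accept
'c' @ 7: {1,2,3,4,6,8,9,10,11}  ✓accept
final: {1,2,3,4,6,8,9,10,11}; accept 1 in set

Answer: ACCEPT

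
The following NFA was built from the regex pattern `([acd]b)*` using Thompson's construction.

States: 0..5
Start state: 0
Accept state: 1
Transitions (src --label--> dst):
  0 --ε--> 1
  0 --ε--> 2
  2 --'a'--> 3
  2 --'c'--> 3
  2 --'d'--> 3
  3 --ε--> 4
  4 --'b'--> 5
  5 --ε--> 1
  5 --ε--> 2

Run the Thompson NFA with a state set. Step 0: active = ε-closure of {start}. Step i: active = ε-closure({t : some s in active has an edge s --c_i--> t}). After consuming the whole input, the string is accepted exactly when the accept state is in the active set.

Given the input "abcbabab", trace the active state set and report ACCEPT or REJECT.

initial (ε-close {0}): {0,1,2}
'a' @ 1: {3,4}
'b' @ 2: {1,2,5}  ✓accept
'c' @ 3: {3,4}
'b' @ 4: {1,2,5}  ✓accept
'a' @ 5: {3,4}
'b' @ 6: {1,2,5}  ✓accept
'a' @ 7: {3,4}
'b' @ 8: {1,2,5}  ✓accept
final: {1,2,5}; accept 1 in set

Answer: ACCEPT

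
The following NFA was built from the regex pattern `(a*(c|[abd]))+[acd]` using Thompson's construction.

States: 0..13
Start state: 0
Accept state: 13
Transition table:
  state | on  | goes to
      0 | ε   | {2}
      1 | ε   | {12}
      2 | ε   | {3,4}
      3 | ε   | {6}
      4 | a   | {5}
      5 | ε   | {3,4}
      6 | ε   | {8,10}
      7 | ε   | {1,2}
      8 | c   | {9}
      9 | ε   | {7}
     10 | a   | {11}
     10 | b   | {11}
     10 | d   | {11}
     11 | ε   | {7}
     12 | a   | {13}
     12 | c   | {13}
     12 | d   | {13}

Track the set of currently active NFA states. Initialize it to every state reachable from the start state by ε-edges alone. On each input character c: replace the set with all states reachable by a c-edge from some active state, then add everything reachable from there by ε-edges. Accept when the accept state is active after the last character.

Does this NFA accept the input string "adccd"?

start: ε-closure({0}) = {0,2,3,4,6,8,10}
'a' @ 1: {1,2,3,4,5,6,7,8,10,11,12}
'd' @ 2: {1,2,3,4,6,7,8,10,11,12,13}  ✓accept
'c' @ 3: {1,2,3,4,6,7,8,9,10,12,13}  ✓accept
'c' @ 4: {1,2,3,4,6,7,8,9,10,12,13}  ✓accept
'd' @ 5: {1,2,3,4,6,7,8,10,11,12,13}  ✓accept
end set {1,2,3,4,6,7,8,10,11,12,13} — state 13 in

Answer: ACCEPT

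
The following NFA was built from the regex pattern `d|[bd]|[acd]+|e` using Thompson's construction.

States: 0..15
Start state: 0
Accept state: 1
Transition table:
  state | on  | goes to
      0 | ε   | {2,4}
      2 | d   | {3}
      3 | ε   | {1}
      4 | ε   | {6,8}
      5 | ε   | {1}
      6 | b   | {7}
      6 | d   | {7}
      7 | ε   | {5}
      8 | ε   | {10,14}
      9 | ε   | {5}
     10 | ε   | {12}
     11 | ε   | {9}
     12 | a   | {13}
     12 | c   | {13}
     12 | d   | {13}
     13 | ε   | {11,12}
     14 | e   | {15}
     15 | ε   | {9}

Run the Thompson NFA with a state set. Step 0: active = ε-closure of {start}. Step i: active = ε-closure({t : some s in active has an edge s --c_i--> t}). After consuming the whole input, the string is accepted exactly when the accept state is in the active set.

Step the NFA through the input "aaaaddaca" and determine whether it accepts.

Answer: ACCEPT

Steps:
S₀ = ε-closure({0}) = {0,2,4,6,8,10,12,14}
'a' @ 1: {1,5,9,11,12,13}  (accept∈set)
'a' @ 2: {1,5,9,11,12,13}  (accept∈set)
'a' @ 3: {1,5,9,11,12,13}  (accept∈set)
'a' @ 4: {1,5,9,11,12,13}  (accept∈set)
'd' @ 5: {1,5,9,11,12,13}  (accept∈set)
'd' @ 6: {1,5,9,11,12,13}  (accept∈set)
'a' @ 7: {1,5,9,11,12,13}  (accept∈set)
'c' @ 8: {1,5,9,11,12,13}  (accept∈set)
'a' @ 9: {1,5,9,11,12,13}  (accept∈set)
final: {1,5,9,11,12,13}; accept 1 in set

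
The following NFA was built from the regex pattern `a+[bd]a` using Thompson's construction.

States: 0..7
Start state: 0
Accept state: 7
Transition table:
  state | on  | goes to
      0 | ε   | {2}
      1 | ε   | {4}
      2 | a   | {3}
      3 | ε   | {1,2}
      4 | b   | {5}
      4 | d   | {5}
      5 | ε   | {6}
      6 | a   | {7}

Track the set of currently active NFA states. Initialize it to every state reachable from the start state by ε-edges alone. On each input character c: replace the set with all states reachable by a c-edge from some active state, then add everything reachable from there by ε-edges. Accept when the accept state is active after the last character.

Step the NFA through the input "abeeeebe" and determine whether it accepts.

start: ε-closure({0}) = {0,2}
'a' @ 1: {1,2,3,4}
'b' @ 2: {5,6}
'e' @ 3: {}  — no active states
rest 'eeebe' ignored (set empty)
final: {}; accept 7 not in set

Answer: REJECT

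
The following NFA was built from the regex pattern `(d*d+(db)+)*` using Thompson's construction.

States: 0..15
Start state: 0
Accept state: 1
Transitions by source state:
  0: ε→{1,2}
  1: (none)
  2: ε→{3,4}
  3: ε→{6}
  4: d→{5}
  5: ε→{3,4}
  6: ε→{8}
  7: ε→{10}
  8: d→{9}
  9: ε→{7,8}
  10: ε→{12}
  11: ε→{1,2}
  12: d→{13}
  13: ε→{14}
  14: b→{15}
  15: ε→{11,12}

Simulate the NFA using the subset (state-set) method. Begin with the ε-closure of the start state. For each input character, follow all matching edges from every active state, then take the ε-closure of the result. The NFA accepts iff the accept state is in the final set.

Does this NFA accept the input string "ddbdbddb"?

Answer: ACCEPT

Steps:
start: ε-closure({0}) = {0,1,2,3,4,6,8}
'd' @ 1: {3,4,5,6,7,8,9,10,12}
'd' @ 2: {3,4,5,6,7,8,9,10,12,13,14}
'b' @ 3: {1,2,3,4,6,8,11,12,15}  ✓accept
'd' @ 4: {3,4,5,6,7,8,9,10,12,13,14}
'b' @ 5: {1,2,3,4,6,8,11,12,15}  ✓accept
'd' @ 6: {3,4,5,6,7,8,9,10,12,13,14}
'd' @ 7: {3,4,5,6,7,8,9,10,12,13,14}
'b' @ 8: {1,2,3,4,6,8,11,12,15}  ✓accept
final: {1,2,3,4,6,8,11,12,15}; accept 1 in set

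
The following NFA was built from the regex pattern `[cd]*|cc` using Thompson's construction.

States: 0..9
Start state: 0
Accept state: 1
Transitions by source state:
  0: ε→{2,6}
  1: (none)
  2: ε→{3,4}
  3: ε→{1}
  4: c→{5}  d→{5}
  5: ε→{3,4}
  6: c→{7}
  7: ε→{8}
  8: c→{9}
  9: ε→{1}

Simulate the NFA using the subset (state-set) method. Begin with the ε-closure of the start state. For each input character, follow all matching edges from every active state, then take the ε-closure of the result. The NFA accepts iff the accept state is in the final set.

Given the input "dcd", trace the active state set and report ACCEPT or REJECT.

Answer: ACCEPT

Trace:
S₀ = ε-closure({0}) = {0,1,2,3,4,6}
'd' @ 1: {1,3,4,5}  ✓accept
'c' @ 2: {1,3,4,5}  ✓accept
'd' @ 3: {1,3,4,5}  ✓accept
final: {1,3,4,5}; accept 1 in set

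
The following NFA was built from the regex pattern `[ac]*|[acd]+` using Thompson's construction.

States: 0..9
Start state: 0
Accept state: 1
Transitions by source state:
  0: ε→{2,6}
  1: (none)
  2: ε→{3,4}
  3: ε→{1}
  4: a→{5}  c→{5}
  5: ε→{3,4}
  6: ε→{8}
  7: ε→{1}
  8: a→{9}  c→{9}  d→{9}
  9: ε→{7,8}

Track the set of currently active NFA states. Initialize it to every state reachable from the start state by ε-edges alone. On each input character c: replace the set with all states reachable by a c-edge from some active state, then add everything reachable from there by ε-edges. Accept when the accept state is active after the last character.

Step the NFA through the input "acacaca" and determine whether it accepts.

Answer: ACCEPT

Derivation:
start: ε-closure({0}) = {0,1,2,3,4,6,8}
'a' @ 1: {1,3,4,5,7,8,9}  [accepting]
'c' @ 2: {1,3,4,5,7,8,9}  [accepting]
'a' @ 3: {1,3,4,5,7,8,9}  [accepting]
'c' @ 4: {1,3,4,5,7,8,9}  [accepting]
'a' @ 5: {1,3,4,5,7,8,9}  [accepting]
'c' @ 6: {1,3,4,5,7,8,9}  [accepting]
'a' @ 7: {1,3,4,5,7,8,9}  [accepting]
after full input: {1,3,4,5,7,8,9}  (accept=1 in)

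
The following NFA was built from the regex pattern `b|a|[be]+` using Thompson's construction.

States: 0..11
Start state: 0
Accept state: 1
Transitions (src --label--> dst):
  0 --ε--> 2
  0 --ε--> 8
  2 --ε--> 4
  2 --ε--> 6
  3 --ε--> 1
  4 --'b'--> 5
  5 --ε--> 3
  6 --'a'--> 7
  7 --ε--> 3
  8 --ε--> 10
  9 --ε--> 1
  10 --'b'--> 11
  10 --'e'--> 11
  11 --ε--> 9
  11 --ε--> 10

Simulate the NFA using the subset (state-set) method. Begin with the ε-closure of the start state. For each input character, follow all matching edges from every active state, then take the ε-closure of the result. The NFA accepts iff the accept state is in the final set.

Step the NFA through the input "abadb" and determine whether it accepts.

Answer: REJECT

Steps:
initial (ε-close {0}): {0,2,4,6,8,10}
'a' @ 1: {1,3,7}  ✓accept
'b' @ 2: {}  — state set empty
rest 'adb' ignored (set empty)
final: {}; accept 1 not in set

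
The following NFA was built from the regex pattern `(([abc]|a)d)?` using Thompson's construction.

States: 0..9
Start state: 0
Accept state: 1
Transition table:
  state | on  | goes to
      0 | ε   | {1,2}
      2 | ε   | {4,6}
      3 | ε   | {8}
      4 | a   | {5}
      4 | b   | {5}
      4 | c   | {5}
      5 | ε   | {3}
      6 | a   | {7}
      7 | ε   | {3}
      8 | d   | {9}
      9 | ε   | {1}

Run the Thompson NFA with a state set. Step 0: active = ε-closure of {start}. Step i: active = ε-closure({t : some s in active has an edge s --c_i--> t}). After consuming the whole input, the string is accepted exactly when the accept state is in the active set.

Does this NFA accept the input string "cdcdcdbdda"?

Answer: REJECT

Derivation:
start: ε-closure({0}) = {0,1,2,4,6}
'c' @ 1: {3,5,8}
'd' @ 2: {1,9}  (accept∈set)
'c' @ 3: {}  — dead — no transitions
rest 'dcdbdda' ignored (set empty)
final: {}; accept 1 not in set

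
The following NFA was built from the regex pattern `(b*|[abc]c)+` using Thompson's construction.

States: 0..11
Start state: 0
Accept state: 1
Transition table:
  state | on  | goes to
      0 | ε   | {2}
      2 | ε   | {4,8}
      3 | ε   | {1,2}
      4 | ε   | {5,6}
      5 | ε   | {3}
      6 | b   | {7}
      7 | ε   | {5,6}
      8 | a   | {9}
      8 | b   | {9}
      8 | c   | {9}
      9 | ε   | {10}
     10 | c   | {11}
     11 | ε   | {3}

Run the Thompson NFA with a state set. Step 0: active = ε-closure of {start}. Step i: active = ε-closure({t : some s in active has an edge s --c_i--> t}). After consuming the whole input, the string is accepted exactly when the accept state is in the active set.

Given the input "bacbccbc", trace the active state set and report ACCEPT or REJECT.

initial (ε-close {0}): {0,1,2,3,4,5,6,8}
'b' @ 1: {1,2,3,4,5,6,7,8,9,10}  [accepting]
'a' @ 2: {9,10}
'c' @ 3: {1,2,3,4,5,6,8,11}  [accepting]
'b' @ 4: {1,2,3,4,5,6,7,8,9,10}  [accepting]
'c' @ 5: {1,2,3,4,5,6,8,9,10,11}  [accepting]
'c' @ 6: {1,2,3,4,5,6,8,9,10,11}  [accepting]
'b' @ 7: {1,2,3,4,5,6,7,8,9,10}  [accepting]
'c' @ 8: {1,2,3,4,5,6,8,9,10,11}  [accepting]
after full input: {1,2,3,4,5,6,8,9,10,11}  (accept=1 in)

Answer: ACCEPT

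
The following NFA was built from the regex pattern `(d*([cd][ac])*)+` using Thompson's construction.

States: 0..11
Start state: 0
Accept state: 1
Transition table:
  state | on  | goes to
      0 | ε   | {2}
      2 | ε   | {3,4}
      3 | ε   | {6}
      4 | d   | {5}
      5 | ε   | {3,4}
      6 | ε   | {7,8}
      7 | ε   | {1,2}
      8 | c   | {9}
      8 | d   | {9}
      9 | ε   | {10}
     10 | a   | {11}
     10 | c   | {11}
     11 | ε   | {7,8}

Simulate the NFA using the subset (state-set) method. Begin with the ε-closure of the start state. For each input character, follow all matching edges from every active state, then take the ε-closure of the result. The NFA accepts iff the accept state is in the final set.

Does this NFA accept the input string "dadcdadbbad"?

Answer: REJECT

Trace:
initial (ε-close {0}): {0,1,2,3,4,6,7,8}
'd' @ 1: {1,2,3,4,5,6,7,8,9,10}  (accept∈set)
'a' @ 2: {1,2,3,4,6,7,8,11}  (accept∈set)
'd' @ 3: {1,2,3,4,5,6,7,8,9,10}  (accept∈set)
'c' @ 4: {1,2,3,4,6,7,8,9,10,11}  (accept∈set)
'd' @ 5: {1,2,3,4,5,6,7,8,9,10}  (accept∈set)
'a' @ 6: {1,2,3,4,6,7,8,11}  (accept∈set)
'd' @ 7: {1,2,3,4,5,6,7,8,9,10}  (accept∈set)
'b' @ 8: {}  — state set empty
rest 'bad' ignored (set empty)
final: {}; accept 1 not in set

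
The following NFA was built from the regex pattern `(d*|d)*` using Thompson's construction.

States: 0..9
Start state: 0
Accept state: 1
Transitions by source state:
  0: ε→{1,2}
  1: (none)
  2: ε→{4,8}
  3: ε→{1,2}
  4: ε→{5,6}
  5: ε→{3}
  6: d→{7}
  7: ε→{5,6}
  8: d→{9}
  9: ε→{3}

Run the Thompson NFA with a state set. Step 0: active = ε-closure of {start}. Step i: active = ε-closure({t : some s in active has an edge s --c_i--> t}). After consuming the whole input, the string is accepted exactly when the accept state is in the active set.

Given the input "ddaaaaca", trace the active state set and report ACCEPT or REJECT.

Answer: REJECT

Trace:
start: ε-closure({0}) = {0,1,2,3,4,5,6,8}
'd' @ 1: {1,2,3,4,5,6,7,8,9}  [accepting]
'd' @ 2: {1,2,3,4,5,6,7,8,9}  [accepting]
'a' @ 3: {}  — no active states
rest 'aaaca' ignored (set empty)
end set {} — state 1 not in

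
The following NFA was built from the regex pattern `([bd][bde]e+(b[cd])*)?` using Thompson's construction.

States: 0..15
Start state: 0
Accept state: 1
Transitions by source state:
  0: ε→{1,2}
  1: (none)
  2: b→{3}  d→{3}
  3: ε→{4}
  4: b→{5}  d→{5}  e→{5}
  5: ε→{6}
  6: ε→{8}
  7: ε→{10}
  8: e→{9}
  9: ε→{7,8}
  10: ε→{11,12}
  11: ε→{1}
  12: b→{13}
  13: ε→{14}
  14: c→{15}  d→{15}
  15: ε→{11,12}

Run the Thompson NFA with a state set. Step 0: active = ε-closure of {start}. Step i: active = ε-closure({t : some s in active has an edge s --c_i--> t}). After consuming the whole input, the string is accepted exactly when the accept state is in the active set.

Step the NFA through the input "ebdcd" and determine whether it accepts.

Answer: REJECT

Trace:
initial (ε-close {0}): {0,1,2}
'e' @ 1: {}  — dead — no transitions
rest 'bdcd' ignored (set empty)
after full input: {}  (accept=1 not in)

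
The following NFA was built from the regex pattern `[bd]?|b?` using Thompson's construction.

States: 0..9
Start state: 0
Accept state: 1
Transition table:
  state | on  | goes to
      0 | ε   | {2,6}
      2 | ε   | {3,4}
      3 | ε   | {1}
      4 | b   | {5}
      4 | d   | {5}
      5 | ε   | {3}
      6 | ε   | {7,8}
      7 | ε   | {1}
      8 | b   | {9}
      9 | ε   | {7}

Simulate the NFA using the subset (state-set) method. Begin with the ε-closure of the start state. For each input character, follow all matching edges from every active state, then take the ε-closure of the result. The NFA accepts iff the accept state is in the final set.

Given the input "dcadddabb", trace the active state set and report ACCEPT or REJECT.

initial (ε-close {0}): {0,1,2,3,4,6,7,8}
'd' @ 1: {1,3,5}  [accepting]
'c' @ 2: {}  — state set empty
rest 'adddabb' ignored (set empty)
after full input: {}  (accept=1 not in)

Answer: REJECT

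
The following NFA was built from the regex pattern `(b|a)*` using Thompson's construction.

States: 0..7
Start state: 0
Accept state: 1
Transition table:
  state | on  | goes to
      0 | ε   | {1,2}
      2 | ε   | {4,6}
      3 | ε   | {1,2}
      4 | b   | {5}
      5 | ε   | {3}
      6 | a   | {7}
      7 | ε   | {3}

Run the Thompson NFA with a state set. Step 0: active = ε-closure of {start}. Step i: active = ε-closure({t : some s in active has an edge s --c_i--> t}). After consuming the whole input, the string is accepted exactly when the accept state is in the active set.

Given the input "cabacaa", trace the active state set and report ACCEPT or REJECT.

Answer: REJECT

Derivation:
initial (ε-close {0}): {0,1,2,4,6}
'c' @ 1: {}  — state set empty
rest 'abacaa' ignored (set empty)
final: {}; accept 1 not in set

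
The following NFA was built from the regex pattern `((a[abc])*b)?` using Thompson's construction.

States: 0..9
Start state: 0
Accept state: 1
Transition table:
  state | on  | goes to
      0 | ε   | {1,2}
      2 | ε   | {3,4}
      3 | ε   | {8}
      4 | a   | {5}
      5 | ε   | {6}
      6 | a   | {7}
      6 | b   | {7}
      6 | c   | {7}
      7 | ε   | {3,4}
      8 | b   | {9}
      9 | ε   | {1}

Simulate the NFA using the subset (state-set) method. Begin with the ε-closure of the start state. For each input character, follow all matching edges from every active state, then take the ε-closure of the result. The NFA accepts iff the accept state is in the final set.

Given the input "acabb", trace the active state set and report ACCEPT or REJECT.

Answer: ACCEPT

Steps:
start: ε-closure({0}) = {0,1,2,3,4,8}
'a' @ 1: {5,6}
'c' @ 2: {3,4,7,8}
'a' @ 3: {5,6}
'b' @ 4: {3,4,7,8}
'b' @ 5: {1,9}  [accepting]
after full input: {1,9}  (accept=1 in)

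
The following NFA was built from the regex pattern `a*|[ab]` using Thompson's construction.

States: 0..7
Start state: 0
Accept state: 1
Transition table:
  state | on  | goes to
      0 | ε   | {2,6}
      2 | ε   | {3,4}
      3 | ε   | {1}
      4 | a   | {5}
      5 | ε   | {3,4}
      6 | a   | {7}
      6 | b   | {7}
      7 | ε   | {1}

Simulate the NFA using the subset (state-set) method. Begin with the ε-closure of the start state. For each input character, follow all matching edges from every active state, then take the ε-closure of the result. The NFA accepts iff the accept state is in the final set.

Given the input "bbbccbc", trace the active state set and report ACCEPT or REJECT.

S₀ = ε-closure({0}) = {0,1,2,3,4,6}
'b' @ 1: {1,7}  (accept∈set)
'b' @ 2: {}  — no active states
rest 'bccbc' ignored (set empty)
end set {} — state 1 not in

Answer: REJECT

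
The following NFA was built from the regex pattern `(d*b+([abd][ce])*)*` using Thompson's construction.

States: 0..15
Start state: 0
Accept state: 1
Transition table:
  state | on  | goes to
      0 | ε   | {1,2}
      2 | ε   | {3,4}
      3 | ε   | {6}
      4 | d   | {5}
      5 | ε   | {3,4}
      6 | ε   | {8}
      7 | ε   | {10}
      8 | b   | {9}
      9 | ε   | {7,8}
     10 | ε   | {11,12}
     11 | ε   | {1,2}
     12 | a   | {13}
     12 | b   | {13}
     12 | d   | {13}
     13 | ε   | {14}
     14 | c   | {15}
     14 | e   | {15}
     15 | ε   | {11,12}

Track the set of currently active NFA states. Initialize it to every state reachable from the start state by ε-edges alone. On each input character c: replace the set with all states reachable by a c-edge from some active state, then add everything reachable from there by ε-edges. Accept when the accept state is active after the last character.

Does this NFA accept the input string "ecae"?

start: ε-closure({0}) = {0,1,2,3,4,6,8}
'e' @ 1: {}  — state set empty
rest 'cae' ignored (set empty)
end set {} — state 1 not in

Answer: REJECT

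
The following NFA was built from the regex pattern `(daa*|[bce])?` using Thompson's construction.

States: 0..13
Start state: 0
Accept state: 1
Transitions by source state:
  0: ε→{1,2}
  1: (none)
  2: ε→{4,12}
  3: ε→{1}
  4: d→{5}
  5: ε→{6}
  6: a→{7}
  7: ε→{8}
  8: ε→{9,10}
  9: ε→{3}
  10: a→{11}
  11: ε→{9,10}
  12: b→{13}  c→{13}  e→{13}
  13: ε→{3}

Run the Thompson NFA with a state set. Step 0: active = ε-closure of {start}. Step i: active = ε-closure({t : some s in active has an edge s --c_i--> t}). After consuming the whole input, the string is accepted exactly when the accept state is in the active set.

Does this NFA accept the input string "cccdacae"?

Answer: REJECT

Steps:
S₀ = ε-closure({0}) = {0,1,2,4,12}
'c' @ 1: {1,3,13}  [accepting]
'c' @ 2: {}  — dead — no transitions
rest 'cdacae' ignored (set empty)
final: {}; accept 1 not in set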